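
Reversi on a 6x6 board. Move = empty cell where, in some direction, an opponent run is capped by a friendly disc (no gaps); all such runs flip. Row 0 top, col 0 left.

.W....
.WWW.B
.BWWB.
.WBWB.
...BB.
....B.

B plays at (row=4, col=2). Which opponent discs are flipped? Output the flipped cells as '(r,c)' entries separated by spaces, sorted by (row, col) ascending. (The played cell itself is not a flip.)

Answer: (3,3)

Derivation:
Dir NW: opp run (3,1), next='.' -> no flip
Dir N: first cell 'B' (not opp) -> no flip
Dir NE: opp run (3,3) capped by B -> flip
Dir W: first cell '.' (not opp) -> no flip
Dir E: first cell 'B' (not opp) -> no flip
Dir SW: first cell '.' (not opp) -> no flip
Dir S: first cell '.' (not opp) -> no flip
Dir SE: first cell '.' (not opp) -> no flip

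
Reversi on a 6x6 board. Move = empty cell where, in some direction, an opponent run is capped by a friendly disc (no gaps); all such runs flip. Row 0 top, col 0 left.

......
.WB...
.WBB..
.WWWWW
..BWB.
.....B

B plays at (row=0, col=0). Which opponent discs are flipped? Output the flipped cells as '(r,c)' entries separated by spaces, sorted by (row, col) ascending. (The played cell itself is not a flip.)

Dir NW: edge -> no flip
Dir N: edge -> no flip
Dir NE: edge -> no flip
Dir W: edge -> no flip
Dir E: first cell '.' (not opp) -> no flip
Dir SW: edge -> no flip
Dir S: first cell '.' (not opp) -> no flip
Dir SE: opp run (1,1) capped by B -> flip

Answer: (1,1)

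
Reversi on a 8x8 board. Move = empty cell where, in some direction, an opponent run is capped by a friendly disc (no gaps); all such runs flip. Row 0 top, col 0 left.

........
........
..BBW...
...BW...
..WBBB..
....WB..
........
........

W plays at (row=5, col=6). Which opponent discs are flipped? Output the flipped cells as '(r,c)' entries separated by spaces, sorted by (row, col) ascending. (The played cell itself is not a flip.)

Dir NW: opp run (4,5) capped by W -> flip
Dir N: first cell '.' (not opp) -> no flip
Dir NE: first cell '.' (not opp) -> no flip
Dir W: opp run (5,5) capped by W -> flip
Dir E: first cell '.' (not opp) -> no flip
Dir SW: first cell '.' (not opp) -> no flip
Dir S: first cell '.' (not opp) -> no flip
Dir SE: first cell '.' (not opp) -> no flip

Answer: (4,5) (5,5)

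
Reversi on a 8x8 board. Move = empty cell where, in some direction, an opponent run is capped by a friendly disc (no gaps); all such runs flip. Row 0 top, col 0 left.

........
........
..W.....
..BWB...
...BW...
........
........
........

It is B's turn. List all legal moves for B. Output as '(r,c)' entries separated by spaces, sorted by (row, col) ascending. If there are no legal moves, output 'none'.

Answer: (1,2) (2,3) (4,5) (5,4)

Derivation:
(1,1): no bracket -> illegal
(1,2): flips 1 -> legal
(1,3): no bracket -> illegal
(2,1): no bracket -> illegal
(2,3): flips 1 -> legal
(2,4): no bracket -> illegal
(3,1): no bracket -> illegal
(3,5): no bracket -> illegal
(4,2): no bracket -> illegal
(4,5): flips 1 -> legal
(5,3): no bracket -> illegal
(5,4): flips 1 -> legal
(5,5): no bracket -> illegal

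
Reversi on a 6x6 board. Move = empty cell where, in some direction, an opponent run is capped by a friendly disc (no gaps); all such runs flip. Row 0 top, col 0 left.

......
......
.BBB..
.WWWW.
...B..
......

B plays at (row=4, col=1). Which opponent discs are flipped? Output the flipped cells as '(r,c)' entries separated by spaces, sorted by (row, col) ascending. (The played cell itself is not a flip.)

Answer: (3,1) (3,2)

Derivation:
Dir NW: first cell '.' (not opp) -> no flip
Dir N: opp run (3,1) capped by B -> flip
Dir NE: opp run (3,2) capped by B -> flip
Dir W: first cell '.' (not opp) -> no flip
Dir E: first cell '.' (not opp) -> no flip
Dir SW: first cell '.' (not opp) -> no flip
Dir S: first cell '.' (not opp) -> no flip
Dir SE: first cell '.' (not opp) -> no flip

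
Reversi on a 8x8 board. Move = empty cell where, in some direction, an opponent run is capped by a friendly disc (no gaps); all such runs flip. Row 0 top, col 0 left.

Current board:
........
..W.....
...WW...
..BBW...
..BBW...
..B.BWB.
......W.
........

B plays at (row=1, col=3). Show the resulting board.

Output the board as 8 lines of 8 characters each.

Answer: ........
..WB....
...BW...
..BBW...
..BBW...
..B.BWB.
......W.
........

Derivation:
Place B at (1,3); scan 8 dirs for brackets.
Dir NW: first cell '.' (not opp) -> no flip
Dir N: first cell '.' (not opp) -> no flip
Dir NE: first cell '.' (not opp) -> no flip
Dir W: opp run (1,2), next='.' -> no flip
Dir E: first cell '.' (not opp) -> no flip
Dir SW: first cell '.' (not opp) -> no flip
Dir S: opp run (2,3) capped by B -> flip
Dir SE: opp run (2,4), next='.' -> no flip
All flips: (2,3)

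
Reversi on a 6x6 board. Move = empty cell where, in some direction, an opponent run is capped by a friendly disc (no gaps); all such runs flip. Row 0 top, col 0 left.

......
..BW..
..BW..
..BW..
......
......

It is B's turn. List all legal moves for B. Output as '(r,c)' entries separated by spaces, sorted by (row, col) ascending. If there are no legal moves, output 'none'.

(0,2): no bracket -> illegal
(0,3): no bracket -> illegal
(0,4): flips 1 -> legal
(1,4): flips 2 -> legal
(2,4): flips 1 -> legal
(3,4): flips 2 -> legal
(4,2): no bracket -> illegal
(4,3): no bracket -> illegal
(4,4): flips 1 -> legal

Answer: (0,4) (1,4) (2,4) (3,4) (4,4)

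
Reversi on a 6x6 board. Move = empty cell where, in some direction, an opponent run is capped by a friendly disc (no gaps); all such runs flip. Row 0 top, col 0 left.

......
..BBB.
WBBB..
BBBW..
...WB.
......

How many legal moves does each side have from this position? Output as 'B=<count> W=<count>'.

Answer: B=5 W=8

Derivation:
-- B to move --
(1,0): flips 1 -> legal
(1,1): no bracket -> illegal
(2,4): no bracket -> illegal
(3,4): flips 1 -> legal
(4,2): flips 1 -> legal
(5,2): no bracket -> illegal
(5,3): flips 2 -> legal
(5,4): flips 1 -> legal
B mobility = 5
-- W to move --
(0,1): no bracket -> illegal
(0,2): no bracket -> illegal
(0,3): flips 2 -> legal
(0,4): no bracket -> illegal
(0,5): no bracket -> illegal
(1,0): flips 2 -> legal
(1,1): flips 1 -> legal
(1,5): no bracket -> illegal
(2,4): flips 3 -> legal
(2,5): no bracket -> illegal
(3,4): no bracket -> illegal
(3,5): no bracket -> illegal
(4,0): flips 1 -> legal
(4,1): no bracket -> illegal
(4,2): flips 1 -> legal
(4,5): flips 1 -> legal
(5,3): no bracket -> illegal
(5,4): no bracket -> illegal
(5,5): flips 1 -> legal
W mobility = 8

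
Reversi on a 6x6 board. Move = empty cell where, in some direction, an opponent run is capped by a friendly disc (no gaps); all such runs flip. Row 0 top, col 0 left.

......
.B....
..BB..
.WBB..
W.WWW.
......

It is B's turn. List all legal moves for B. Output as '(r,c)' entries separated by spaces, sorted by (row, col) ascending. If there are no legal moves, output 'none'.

Answer: (3,0) (5,1) (5,2) (5,3) (5,4) (5,5)

Derivation:
(2,0): no bracket -> illegal
(2,1): no bracket -> illegal
(3,0): flips 1 -> legal
(3,4): no bracket -> illegal
(3,5): no bracket -> illegal
(4,1): no bracket -> illegal
(4,5): no bracket -> illegal
(5,0): no bracket -> illegal
(5,1): flips 1 -> legal
(5,2): flips 1 -> legal
(5,3): flips 1 -> legal
(5,4): flips 1 -> legal
(5,5): flips 1 -> legal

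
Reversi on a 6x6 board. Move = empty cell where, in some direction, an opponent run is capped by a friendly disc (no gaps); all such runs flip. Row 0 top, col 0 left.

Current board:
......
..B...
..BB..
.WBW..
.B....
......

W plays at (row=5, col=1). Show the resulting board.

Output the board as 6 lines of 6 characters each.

Place W at (5,1); scan 8 dirs for brackets.
Dir NW: first cell '.' (not opp) -> no flip
Dir N: opp run (4,1) capped by W -> flip
Dir NE: first cell '.' (not opp) -> no flip
Dir W: first cell '.' (not opp) -> no flip
Dir E: first cell '.' (not opp) -> no flip
Dir SW: edge -> no flip
Dir S: edge -> no flip
Dir SE: edge -> no flip
All flips: (4,1)

Answer: ......
..B...
..BB..
.WBW..
.W....
.W....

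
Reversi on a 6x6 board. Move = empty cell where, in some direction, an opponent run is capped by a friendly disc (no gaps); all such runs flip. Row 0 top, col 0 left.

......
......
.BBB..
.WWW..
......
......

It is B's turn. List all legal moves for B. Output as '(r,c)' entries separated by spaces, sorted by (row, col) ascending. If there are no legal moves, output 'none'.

(2,0): no bracket -> illegal
(2,4): no bracket -> illegal
(3,0): no bracket -> illegal
(3,4): no bracket -> illegal
(4,0): flips 1 -> legal
(4,1): flips 2 -> legal
(4,2): flips 1 -> legal
(4,3): flips 2 -> legal
(4,4): flips 1 -> legal

Answer: (4,0) (4,1) (4,2) (4,3) (4,4)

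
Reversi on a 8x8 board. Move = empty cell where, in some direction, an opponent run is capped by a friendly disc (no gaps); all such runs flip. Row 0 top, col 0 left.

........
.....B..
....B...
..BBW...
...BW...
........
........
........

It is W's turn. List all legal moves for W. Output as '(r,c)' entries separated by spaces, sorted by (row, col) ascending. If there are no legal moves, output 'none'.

(0,4): no bracket -> illegal
(0,5): no bracket -> illegal
(0,6): no bracket -> illegal
(1,3): no bracket -> illegal
(1,4): flips 1 -> legal
(1,6): no bracket -> illegal
(2,1): no bracket -> illegal
(2,2): flips 1 -> legal
(2,3): no bracket -> illegal
(2,5): no bracket -> illegal
(2,6): no bracket -> illegal
(3,1): flips 2 -> legal
(3,5): no bracket -> illegal
(4,1): no bracket -> illegal
(4,2): flips 1 -> legal
(5,2): flips 1 -> legal
(5,3): no bracket -> illegal
(5,4): no bracket -> illegal

Answer: (1,4) (2,2) (3,1) (4,2) (5,2)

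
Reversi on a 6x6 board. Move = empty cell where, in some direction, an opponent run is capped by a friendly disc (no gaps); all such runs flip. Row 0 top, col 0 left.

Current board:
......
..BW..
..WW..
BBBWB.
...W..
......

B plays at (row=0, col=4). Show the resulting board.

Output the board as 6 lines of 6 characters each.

Place B at (0,4); scan 8 dirs for brackets.
Dir NW: edge -> no flip
Dir N: edge -> no flip
Dir NE: edge -> no flip
Dir W: first cell '.' (not opp) -> no flip
Dir E: first cell '.' (not opp) -> no flip
Dir SW: opp run (1,3) (2,2) capped by B -> flip
Dir S: first cell '.' (not opp) -> no flip
Dir SE: first cell '.' (not opp) -> no flip
All flips: (1,3) (2,2)

Answer: ....B.
..BB..
..BW..
BBBWB.
...W..
......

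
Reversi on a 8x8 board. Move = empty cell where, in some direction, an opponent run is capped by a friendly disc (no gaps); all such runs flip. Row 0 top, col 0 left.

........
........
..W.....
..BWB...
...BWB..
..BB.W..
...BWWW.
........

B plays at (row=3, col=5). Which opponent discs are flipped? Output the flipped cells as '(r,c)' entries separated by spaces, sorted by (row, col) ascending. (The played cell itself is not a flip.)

Answer: (4,4)

Derivation:
Dir NW: first cell '.' (not opp) -> no flip
Dir N: first cell '.' (not opp) -> no flip
Dir NE: first cell '.' (not opp) -> no flip
Dir W: first cell 'B' (not opp) -> no flip
Dir E: first cell '.' (not opp) -> no flip
Dir SW: opp run (4,4) capped by B -> flip
Dir S: first cell 'B' (not opp) -> no flip
Dir SE: first cell '.' (not opp) -> no flip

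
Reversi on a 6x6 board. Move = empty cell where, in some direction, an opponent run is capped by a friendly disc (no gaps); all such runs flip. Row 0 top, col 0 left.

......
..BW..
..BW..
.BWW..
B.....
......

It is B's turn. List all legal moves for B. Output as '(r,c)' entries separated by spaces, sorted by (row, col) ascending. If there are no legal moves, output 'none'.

Answer: (0,4) (1,4) (2,4) (3,4) (4,2) (4,4)

Derivation:
(0,2): no bracket -> illegal
(0,3): no bracket -> illegal
(0,4): flips 1 -> legal
(1,4): flips 1 -> legal
(2,1): no bracket -> illegal
(2,4): flips 1 -> legal
(3,4): flips 3 -> legal
(4,1): no bracket -> illegal
(4,2): flips 1 -> legal
(4,3): no bracket -> illegal
(4,4): flips 1 -> legal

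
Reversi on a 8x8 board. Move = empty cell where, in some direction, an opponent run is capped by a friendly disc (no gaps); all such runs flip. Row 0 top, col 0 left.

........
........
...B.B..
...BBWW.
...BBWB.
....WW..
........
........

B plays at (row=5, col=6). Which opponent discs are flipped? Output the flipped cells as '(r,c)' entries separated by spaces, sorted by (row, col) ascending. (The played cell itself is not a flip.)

Answer: (4,5)

Derivation:
Dir NW: opp run (4,5) capped by B -> flip
Dir N: first cell 'B' (not opp) -> no flip
Dir NE: first cell '.' (not opp) -> no flip
Dir W: opp run (5,5) (5,4), next='.' -> no flip
Dir E: first cell '.' (not opp) -> no flip
Dir SW: first cell '.' (not opp) -> no flip
Dir S: first cell '.' (not opp) -> no flip
Dir SE: first cell '.' (not opp) -> no flip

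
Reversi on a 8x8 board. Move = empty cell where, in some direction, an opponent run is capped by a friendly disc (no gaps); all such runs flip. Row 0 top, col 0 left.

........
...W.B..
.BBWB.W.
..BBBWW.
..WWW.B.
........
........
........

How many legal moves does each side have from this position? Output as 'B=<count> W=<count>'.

-- B to move --
(0,2): flips 1 -> legal
(0,3): flips 2 -> legal
(0,4): flips 1 -> legal
(1,2): flips 1 -> legal
(1,4): flips 1 -> legal
(1,6): flips 2 -> legal
(1,7): no bracket -> illegal
(2,5): no bracket -> illegal
(2,7): no bracket -> illegal
(3,1): no bracket -> illegal
(3,7): flips 3 -> legal
(4,1): no bracket -> illegal
(4,5): no bracket -> illegal
(4,7): no bracket -> illegal
(5,1): flips 1 -> legal
(5,2): flips 2 -> legal
(5,3): flips 1 -> legal
(5,4): flips 2 -> legal
(5,5): flips 1 -> legal
B mobility = 12
-- W to move --
(0,4): flips 1 -> legal
(0,5): no bracket -> illegal
(0,6): flips 3 -> legal
(1,0): flips 2 -> legal
(1,1): flips 2 -> legal
(1,2): flips 2 -> legal
(1,4): flips 2 -> legal
(1,6): no bracket -> illegal
(2,0): flips 2 -> legal
(2,5): flips 2 -> legal
(3,0): no bracket -> illegal
(3,1): flips 4 -> legal
(3,7): no bracket -> illegal
(4,1): flips 1 -> legal
(4,5): flips 1 -> legal
(4,7): no bracket -> illegal
(5,5): no bracket -> illegal
(5,6): flips 1 -> legal
(5,7): flips 1 -> legal
W mobility = 13

Answer: B=12 W=13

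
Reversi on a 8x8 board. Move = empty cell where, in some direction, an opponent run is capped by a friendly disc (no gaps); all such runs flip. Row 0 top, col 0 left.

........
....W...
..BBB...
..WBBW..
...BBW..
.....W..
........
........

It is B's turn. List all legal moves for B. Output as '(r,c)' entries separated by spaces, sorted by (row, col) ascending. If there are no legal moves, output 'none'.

Answer: (0,4) (0,5) (2,1) (2,6) (3,1) (3,6) (4,1) (4,2) (4,6) (5,6) (6,6)

Derivation:
(0,3): no bracket -> illegal
(0,4): flips 1 -> legal
(0,5): flips 1 -> legal
(1,3): no bracket -> illegal
(1,5): no bracket -> illegal
(2,1): flips 1 -> legal
(2,5): no bracket -> illegal
(2,6): flips 1 -> legal
(3,1): flips 1 -> legal
(3,6): flips 1 -> legal
(4,1): flips 1 -> legal
(4,2): flips 1 -> legal
(4,6): flips 2 -> legal
(5,4): no bracket -> illegal
(5,6): flips 1 -> legal
(6,4): no bracket -> illegal
(6,5): no bracket -> illegal
(6,6): flips 1 -> legal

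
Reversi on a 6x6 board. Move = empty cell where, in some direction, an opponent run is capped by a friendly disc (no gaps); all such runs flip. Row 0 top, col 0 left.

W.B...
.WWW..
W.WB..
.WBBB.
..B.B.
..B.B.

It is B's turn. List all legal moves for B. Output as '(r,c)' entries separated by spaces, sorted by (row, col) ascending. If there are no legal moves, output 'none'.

(0,1): flips 1 -> legal
(0,3): flips 1 -> legal
(0,4): no bracket -> illegal
(1,0): no bracket -> illegal
(1,4): no bracket -> illegal
(2,1): flips 1 -> legal
(2,4): flips 1 -> legal
(3,0): flips 1 -> legal
(4,0): no bracket -> illegal
(4,1): no bracket -> illegal

Answer: (0,1) (0,3) (2,1) (2,4) (3,0)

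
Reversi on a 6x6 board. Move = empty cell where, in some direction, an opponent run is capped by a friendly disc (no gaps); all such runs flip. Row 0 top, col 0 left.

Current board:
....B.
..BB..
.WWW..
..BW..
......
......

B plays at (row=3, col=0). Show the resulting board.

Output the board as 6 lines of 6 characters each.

Answer: ....B.
..BB..
.BWW..
B.BW..
......
......

Derivation:
Place B at (3,0); scan 8 dirs for brackets.
Dir NW: edge -> no flip
Dir N: first cell '.' (not opp) -> no flip
Dir NE: opp run (2,1) capped by B -> flip
Dir W: edge -> no flip
Dir E: first cell '.' (not opp) -> no flip
Dir SW: edge -> no flip
Dir S: first cell '.' (not opp) -> no flip
Dir SE: first cell '.' (not opp) -> no flip
All flips: (2,1)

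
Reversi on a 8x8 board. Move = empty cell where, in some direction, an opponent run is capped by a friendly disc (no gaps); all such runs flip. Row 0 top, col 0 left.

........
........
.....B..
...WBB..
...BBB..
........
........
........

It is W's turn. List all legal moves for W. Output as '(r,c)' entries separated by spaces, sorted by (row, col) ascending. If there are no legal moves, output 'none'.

(1,4): no bracket -> illegal
(1,5): no bracket -> illegal
(1,6): no bracket -> illegal
(2,3): no bracket -> illegal
(2,4): no bracket -> illegal
(2,6): no bracket -> illegal
(3,2): no bracket -> illegal
(3,6): flips 2 -> legal
(4,2): no bracket -> illegal
(4,6): no bracket -> illegal
(5,2): no bracket -> illegal
(5,3): flips 1 -> legal
(5,4): no bracket -> illegal
(5,5): flips 1 -> legal
(5,6): no bracket -> illegal

Answer: (3,6) (5,3) (5,5)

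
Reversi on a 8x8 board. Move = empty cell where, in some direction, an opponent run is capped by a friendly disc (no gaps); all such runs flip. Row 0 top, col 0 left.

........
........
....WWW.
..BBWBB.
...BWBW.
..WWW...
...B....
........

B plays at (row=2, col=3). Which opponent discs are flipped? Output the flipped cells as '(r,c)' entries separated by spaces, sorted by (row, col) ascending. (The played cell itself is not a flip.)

Dir NW: first cell '.' (not opp) -> no flip
Dir N: first cell '.' (not opp) -> no flip
Dir NE: first cell '.' (not opp) -> no flip
Dir W: first cell '.' (not opp) -> no flip
Dir E: opp run (2,4) (2,5) (2,6), next='.' -> no flip
Dir SW: first cell 'B' (not opp) -> no flip
Dir S: first cell 'B' (not opp) -> no flip
Dir SE: opp run (3,4) capped by B -> flip

Answer: (3,4)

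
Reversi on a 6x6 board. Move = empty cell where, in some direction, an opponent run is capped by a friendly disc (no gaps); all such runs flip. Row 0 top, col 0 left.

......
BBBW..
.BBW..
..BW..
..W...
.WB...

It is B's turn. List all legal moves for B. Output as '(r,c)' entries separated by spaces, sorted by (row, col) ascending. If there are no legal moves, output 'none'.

Answer: (0,4) (1,4) (2,4) (3,4) (4,4) (5,0)

Derivation:
(0,2): no bracket -> illegal
(0,3): no bracket -> illegal
(0,4): flips 1 -> legal
(1,4): flips 2 -> legal
(2,4): flips 1 -> legal
(3,1): no bracket -> illegal
(3,4): flips 2 -> legal
(4,0): no bracket -> illegal
(4,1): no bracket -> illegal
(4,3): no bracket -> illegal
(4,4): flips 1 -> legal
(5,0): flips 1 -> legal
(5,3): no bracket -> illegal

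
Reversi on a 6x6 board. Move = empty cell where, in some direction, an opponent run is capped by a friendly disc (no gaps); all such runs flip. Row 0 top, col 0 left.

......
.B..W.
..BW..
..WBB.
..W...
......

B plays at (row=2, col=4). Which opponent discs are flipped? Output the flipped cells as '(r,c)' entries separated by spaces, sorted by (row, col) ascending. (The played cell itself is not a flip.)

Answer: (2,3)

Derivation:
Dir NW: first cell '.' (not opp) -> no flip
Dir N: opp run (1,4), next='.' -> no flip
Dir NE: first cell '.' (not opp) -> no flip
Dir W: opp run (2,3) capped by B -> flip
Dir E: first cell '.' (not opp) -> no flip
Dir SW: first cell 'B' (not opp) -> no flip
Dir S: first cell 'B' (not opp) -> no flip
Dir SE: first cell '.' (not opp) -> no flip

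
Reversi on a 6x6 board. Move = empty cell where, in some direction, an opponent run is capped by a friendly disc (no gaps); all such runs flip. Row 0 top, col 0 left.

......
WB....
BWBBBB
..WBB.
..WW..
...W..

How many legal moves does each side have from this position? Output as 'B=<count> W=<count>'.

Answer: B=5 W=7

Derivation:
-- B to move --
(0,0): flips 1 -> legal
(0,1): no bracket -> illegal
(1,2): no bracket -> illegal
(3,0): no bracket -> illegal
(3,1): flips 2 -> legal
(4,1): flips 1 -> legal
(4,4): no bracket -> illegal
(5,1): flips 1 -> legal
(5,2): flips 3 -> legal
(5,4): no bracket -> illegal
B mobility = 5
-- W to move --
(0,0): no bracket -> illegal
(0,1): flips 1 -> legal
(0,2): no bracket -> illegal
(1,2): flips 2 -> legal
(1,3): flips 2 -> legal
(1,4): flips 1 -> legal
(1,5): flips 2 -> legal
(3,0): flips 1 -> legal
(3,1): no bracket -> illegal
(3,5): flips 2 -> legal
(4,4): no bracket -> illegal
(4,5): no bracket -> illegal
W mobility = 7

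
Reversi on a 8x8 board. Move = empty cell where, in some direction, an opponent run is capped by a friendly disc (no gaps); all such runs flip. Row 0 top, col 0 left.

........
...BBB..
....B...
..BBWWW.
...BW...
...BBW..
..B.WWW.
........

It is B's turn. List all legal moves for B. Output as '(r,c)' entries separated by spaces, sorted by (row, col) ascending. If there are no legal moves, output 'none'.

Answer: (2,5) (2,6) (3,7) (4,5) (4,6) (5,6) (7,4) (7,5) (7,6) (7,7)

Derivation:
(2,3): no bracket -> illegal
(2,5): flips 1 -> legal
(2,6): flips 2 -> legal
(2,7): no bracket -> illegal
(3,7): flips 3 -> legal
(4,5): flips 1 -> legal
(4,6): flips 1 -> legal
(4,7): no bracket -> illegal
(5,6): flips 1 -> legal
(5,7): no bracket -> illegal
(6,3): no bracket -> illegal
(6,7): no bracket -> illegal
(7,3): no bracket -> illegal
(7,4): flips 1 -> legal
(7,5): flips 1 -> legal
(7,6): flips 1 -> legal
(7,7): flips 3 -> legal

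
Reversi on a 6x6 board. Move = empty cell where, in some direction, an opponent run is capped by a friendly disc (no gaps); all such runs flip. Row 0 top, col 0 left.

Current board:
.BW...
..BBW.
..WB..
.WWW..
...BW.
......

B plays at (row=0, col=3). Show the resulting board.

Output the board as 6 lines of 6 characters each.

Place B at (0,3); scan 8 dirs for brackets.
Dir NW: edge -> no flip
Dir N: edge -> no flip
Dir NE: edge -> no flip
Dir W: opp run (0,2) capped by B -> flip
Dir E: first cell '.' (not opp) -> no flip
Dir SW: first cell 'B' (not opp) -> no flip
Dir S: first cell 'B' (not opp) -> no flip
Dir SE: opp run (1,4), next='.' -> no flip
All flips: (0,2)

Answer: .BBB..
..BBW.
..WB..
.WWW..
...BW.
......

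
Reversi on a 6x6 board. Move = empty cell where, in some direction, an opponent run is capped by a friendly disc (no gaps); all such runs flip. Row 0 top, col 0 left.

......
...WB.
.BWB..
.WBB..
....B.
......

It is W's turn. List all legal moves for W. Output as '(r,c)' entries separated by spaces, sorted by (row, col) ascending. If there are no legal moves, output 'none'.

Answer: (1,1) (1,5) (2,0) (2,4) (3,4) (4,2) (4,3) (5,5)

Derivation:
(0,3): no bracket -> illegal
(0,4): no bracket -> illegal
(0,5): no bracket -> illegal
(1,0): no bracket -> illegal
(1,1): flips 1 -> legal
(1,2): no bracket -> illegal
(1,5): flips 1 -> legal
(2,0): flips 1 -> legal
(2,4): flips 1 -> legal
(2,5): no bracket -> illegal
(3,0): no bracket -> illegal
(3,4): flips 2 -> legal
(3,5): no bracket -> illegal
(4,1): no bracket -> illegal
(4,2): flips 1 -> legal
(4,3): flips 2 -> legal
(4,5): no bracket -> illegal
(5,3): no bracket -> illegal
(5,4): no bracket -> illegal
(5,5): flips 2 -> legal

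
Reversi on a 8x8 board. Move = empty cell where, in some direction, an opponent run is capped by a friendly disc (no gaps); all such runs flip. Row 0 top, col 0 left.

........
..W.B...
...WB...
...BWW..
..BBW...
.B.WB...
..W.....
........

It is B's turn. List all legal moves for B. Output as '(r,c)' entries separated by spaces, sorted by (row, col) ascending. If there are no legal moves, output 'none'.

(0,1): no bracket -> illegal
(0,2): no bracket -> illegal
(0,3): no bracket -> illegal
(1,1): no bracket -> illegal
(1,3): flips 1 -> legal
(2,1): no bracket -> illegal
(2,2): flips 1 -> legal
(2,5): flips 1 -> legal
(2,6): no bracket -> illegal
(3,2): flips 1 -> legal
(3,6): flips 2 -> legal
(4,5): flips 1 -> legal
(4,6): flips 1 -> legal
(5,2): flips 1 -> legal
(5,5): flips 1 -> legal
(6,1): no bracket -> illegal
(6,3): flips 1 -> legal
(6,4): flips 1 -> legal
(7,1): no bracket -> illegal
(7,2): no bracket -> illegal
(7,3): flips 1 -> legal

Answer: (1,3) (2,2) (2,5) (3,2) (3,6) (4,5) (4,6) (5,2) (5,5) (6,3) (6,4) (7,3)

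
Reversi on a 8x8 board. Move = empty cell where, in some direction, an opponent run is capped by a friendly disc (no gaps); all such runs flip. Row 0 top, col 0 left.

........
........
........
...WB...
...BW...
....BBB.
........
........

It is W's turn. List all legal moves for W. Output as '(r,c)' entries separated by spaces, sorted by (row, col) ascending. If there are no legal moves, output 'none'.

(2,3): no bracket -> illegal
(2,4): flips 1 -> legal
(2,5): no bracket -> illegal
(3,2): no bracket -> illegal
(3,5): flips 1 -> legal
(4,2): flips 1 -> legal
(4,5): no bracket -> illegal
(4,6): no bracket -> illegal
(4,7): no bracket -> illegal
(5,2): no bracket -> illegal
(5,3): flips 1 -> legal
(5,7): no bracket -> illegal
(6,3): no bracket -> illegal
(6,4): flips 1 -> legal
(6,5): no bracket -> illegal
(6,6): flips 1 -> legal
(6,7): no bracket -> illegal

Answer: (2,4) (3,5) (4,2) (5,3) (6,4) (6,6)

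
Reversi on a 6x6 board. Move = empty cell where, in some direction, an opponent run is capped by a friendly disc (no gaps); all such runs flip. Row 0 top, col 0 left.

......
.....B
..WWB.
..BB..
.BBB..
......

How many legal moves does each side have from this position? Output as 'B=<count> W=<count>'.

-- B to move --
(1,1): flips 1 -> legal
(1,2): flips 1 -> legal
(1,3): flips 1 -> legal
(1,4): flips 1 -> legal
(2,1): flips 2 -> legal
(3,1): no bracket -> illegal
(3,4): no bracket -> illegal
B mobility = 5
-- W to move --
(0,4): no bracket -> illegal
(0,5): no bracket -> illegal
(1,3): no bracket -> illegal
(1,4): no bracket -> illegal
(2,1): no bracket -> illegal
(2,5): flips 1 -> legal
(3,0): no bracket -> illegal
(3,1): no bracket -> illegal
(3,4): no bracket -> illegal
(3,5): no bracket -> illegal
(4,0): no bracket -> illegal
(4,4): flips 1 -> legal
(5,0): flips 2 -> legal
(5,1): no bracket -> illegal
(5,2): flips 2 -> legal
(5,3): flips 2 -> legal
(5,4): no bracket -> illegal
W mobility = 5

Answer: B=5 W=5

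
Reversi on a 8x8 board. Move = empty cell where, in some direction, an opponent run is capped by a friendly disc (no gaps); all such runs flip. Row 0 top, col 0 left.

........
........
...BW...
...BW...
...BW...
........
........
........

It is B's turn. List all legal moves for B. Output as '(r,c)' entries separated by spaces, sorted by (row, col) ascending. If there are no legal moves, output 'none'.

Answer: (1,5) (2,5) (3,5) (4,5) (5,5)

Derivation:
(1,3): no bracket -> illegal
(1,4): no bracket -> illegal
(1,5): flips 1 -> legal
(2,5): flips 2 -> legal
(3,5): flips 1 -> legal
(4,5): flips 2 -> legal
(5,3): no bracket -> illegal
(5,4): no bracket -> illegal
(5,5): flips 1 -> legal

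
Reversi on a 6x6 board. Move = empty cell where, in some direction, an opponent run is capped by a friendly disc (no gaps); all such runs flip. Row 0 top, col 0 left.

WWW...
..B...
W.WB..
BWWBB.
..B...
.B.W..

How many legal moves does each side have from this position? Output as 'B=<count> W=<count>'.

Answer: B=4 W=7

Derivation:
-- B to move --
(0,3): no bracket -> illegal
(1,0): flips 1 -> legal
(1,1): flips 1 -> legal
(1,3): no bracket -> illegal
(2,1): flips 1 -> legal
(4,0): no bracket -> illegal
(4,1): flips 1 -> legal
(4,3): no bracket -> illegal
(4,4): no bracket -> illegal
(5,2): no bracket -> illegal
(5,4): no bracket -> illegal
B mobility = 4
-- W to move --
(0,3): no bracket -> illegal
(1,1): no bracket -> illegal
(1,3): no bracket -> illegal
(1,4): flips 1 -> legal
(2,1): no bracket -> illegal
(2,4): flips 1 -> legal
(2,5): no bracket -> illegal
(3,5): flips 2 -> legal
(4,0): flips 1 -> legal
(4,1): no bracket -> illegal
(4,3): no bracket -> illegal
(4,4): flips 1 -> legal
(4,5): flips 3 -> legal
(5,0): no bracket -> illegal
(5,2): flips 1 -> legal
W mobility = 7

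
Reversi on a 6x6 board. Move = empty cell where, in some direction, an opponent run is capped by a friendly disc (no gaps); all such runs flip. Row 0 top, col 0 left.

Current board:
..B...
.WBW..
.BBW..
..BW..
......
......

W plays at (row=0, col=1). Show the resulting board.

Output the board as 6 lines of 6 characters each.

Place W at (0,1); scan 8 dirs for brackets.
Dir NW: edge -> no flip
Dir N: edge -> no flip
Dir NE: edge -> no flip
Dir W: first cell '.' (not opp) -> no flip
Dir E: opp run (0,2), next='.' -> no flip
Dir SW: first cell '.' (not opp) -> no flip
Dir S: first cell 'W' (not opp) -> no flip
Dir SE: opp run (1,2) capped by W -> flip
All flips: (1,2)

Answer: .WB...
.WWW..
.BBW..
..BW..
......
......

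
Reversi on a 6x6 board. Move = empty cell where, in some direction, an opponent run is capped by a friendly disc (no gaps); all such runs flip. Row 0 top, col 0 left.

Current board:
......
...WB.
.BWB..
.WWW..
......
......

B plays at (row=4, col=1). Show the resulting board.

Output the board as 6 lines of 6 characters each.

Answer: ......
...WB.
.BWB..
.BBW..
.B....
......

Derivation:
Place B at (4,1); scan 8 dirs for brackets.
Dir NW: first cell '.' (not opp) -> no flip
Dir N: opp run (3,1) capped by B -> flip
Dir NE: opp run (3,2) capped by B -> flip
Dir W: first cell '.' (not opp) -> no flip
Dir E: first cell '.' (not opp) -> no flip
Dir SW: first cell '.' (not opp) -> no flip
Dir S: first cell '.' (not opp) -> no flip
Dir SE: first cell '.' (not opp) -> no flip
All flips: (3,1) (3,2)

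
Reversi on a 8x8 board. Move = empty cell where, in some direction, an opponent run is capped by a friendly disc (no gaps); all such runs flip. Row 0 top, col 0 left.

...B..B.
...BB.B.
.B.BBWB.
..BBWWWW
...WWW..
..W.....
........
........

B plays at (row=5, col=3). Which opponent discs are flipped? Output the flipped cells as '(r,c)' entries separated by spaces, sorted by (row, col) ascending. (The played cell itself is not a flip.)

Answer: (3,5) (4,3) (4,4)

Derivation:
Dir NW: first cell '.' (not opp) -> no flip
Dir N: opp run (4,3) capped by B -> flip
Dir NE: opp run (4,4) (3,5) capped by B -> flip
Dir W: opp run (5,2), next='.' -> no flip
Dir E: first cell '.' (not opp) -> no flip
Dir SW: first cell '.' (not opp) -> no flip
Dir S: first cell '.' (not opp) -> no flip
Dir SE: first cell '.' (not opp) -> no flip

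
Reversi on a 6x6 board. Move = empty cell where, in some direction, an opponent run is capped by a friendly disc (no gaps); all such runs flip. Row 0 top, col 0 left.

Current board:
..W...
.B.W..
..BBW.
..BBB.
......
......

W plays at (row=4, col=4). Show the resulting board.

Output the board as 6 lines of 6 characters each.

Place W at (4,4); scan 8 dirs for brackets.
Dir NW: opp run (3,3) (2,2) (1,1), next='.' -> no flip
Dir N: opp run (3,4) capped by W -> flip
Dir NE: first cell '.' (not opp) -> no flip
Dir W: first cell '.' (not opp) -> no flip
Dir E: first cell '.' (not opp) -> no flip
Dir SW: first cell '.' (not opp) -> no flip
Dir S: first cell '.' (not opp) -> no flip
Dir SE: first cell '.' (not opp) -> no flip
All flips: (3,4)

Answer: ..W...
.B.W..
..BBW.
..BBW.
....W.
......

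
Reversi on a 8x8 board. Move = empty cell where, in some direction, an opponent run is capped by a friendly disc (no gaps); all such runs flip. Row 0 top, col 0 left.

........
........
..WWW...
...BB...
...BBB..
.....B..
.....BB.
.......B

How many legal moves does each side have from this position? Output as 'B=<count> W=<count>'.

Answer: B=5 W=4

Derivation:
-- B to move --
(1,1): flips 1 -> legal
(1,2): flips 1 -> legal
(1,3): flips 1 -> legal
(1,4): flips 1 -> legal
(1,5): flips 1 -> legal
(2,1): no bracket -> illegal
(2,5): no bracket -> illegal
(3,1): no bracket -> illegal
(3,2): no bracket -> illegal
(3,5): no bracket -> illegal
B mobility = 5
-- W to move --
(2,5): no bracket -> illegal
(3,2): no bracket -> illegal
(3,5): no bracket -> illegal
(3,6): no bracket -> illegal
(4,2): flips 1 -> legal
(4,6): no bracket -> illegal
(5,2): no bracket -> illegal
(5,3): flips 2 -> legal
(5,4): flips 2 -> legal
(5,6): flips 2 -> legal
(5,7): no bracket -> illegal
(6,4): no bracket -> illegal
(6,7): no bracket -> illegal
(7,4): no bracket -> illegal
(7,5): no bracket -> illegal
(7,6): no bracket -> illegal
W mobility = 4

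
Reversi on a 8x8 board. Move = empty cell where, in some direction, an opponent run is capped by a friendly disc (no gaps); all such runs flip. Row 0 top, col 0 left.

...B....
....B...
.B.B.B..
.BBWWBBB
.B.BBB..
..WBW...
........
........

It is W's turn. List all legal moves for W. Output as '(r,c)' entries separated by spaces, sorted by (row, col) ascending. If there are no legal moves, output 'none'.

(0,2): no bracket -> illegal
(0,4): no bracket -> illegal
(0,5): no bracket -> illegal
(1,0): flips 3 -> legal
(1,1): no bracket -> illegal
(1,2): flips 1 -> legal
(1,3): flips 1 -> legal
(1,5): no bracket -> illegal
(1,6): flips 1 -> legal
(2,0): no bracket -> illegal
(2,2): no bracket -> illegal
(2,4): no bracket -> illegal
(2,6): no bracket -> illegal
(2,7): flips 2 -> legal
(3,0): flips 3 -> legal
(4,0): no bracket -> illegal
(4,2): no bracket -> illegal
(4,6): no bracket -> illegal
(4,7): no bracket -> illegal
(5,0): no bracket -> illegal
(5,1): no bracket -> illegal
(5,5): flips 1 -> legal
(5,6): flips 1 -> legal
(6,2): no bracket -> illegal
(6,3): flips 2 -> legal
(6,4): no bracket -> illegal

Answer: (1,0) (1,2) (1,3) (1,6) (2,7) (3,0) (5,5) (5,6) (6,3)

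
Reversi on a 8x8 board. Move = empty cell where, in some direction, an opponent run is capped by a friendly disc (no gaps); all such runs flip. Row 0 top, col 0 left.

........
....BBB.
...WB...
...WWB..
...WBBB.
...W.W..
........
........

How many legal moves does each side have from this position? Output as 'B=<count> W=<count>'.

-- B to move --
(1,2): flips 2 -> legal
(1,3): no bracket -> illegal
(2,2): flips 2 -> legal
(2,5): no bracket -> illegal
(3,2): flips 3 -> legal
(4,2): flips 2 -> legal
(5,2): no bracket -> illegal
(5,4): no bracket -> illegal
(5,6): no bracket -> illegal
(6,2): flips 1 -> legal
(6,3): no bracket -> illegal
(6,4): flips 1 -> legal
(6,5): flips 1 -> legal
(6,6): flips 1 -> legal
B mobility = 8
-- W to move --
(0,3): no bracket -> illegal
(0,4): flips 2 -> legal
(0,5): flips 1 -> legal
(0,6): flips 2 -> legal
(0,7): no bracket -> illegal
(1,3): no bracket -> illegal
(1,7): no bracket -> illegal
(2,5): flips 3 -> legal
(2,6): flips 2 -> legal
(2,7): no bracket -> illegal
(3,6): flips 1 -> legal
(3,7): flips 1 -> legal
(4,7): flips 3 -> legal
(5,4): flips 1 -> legal
(5,6): flips 1 -> legal
(5,7): no bracket -> illegal
W mobility = 10

Answer: B=8 W=10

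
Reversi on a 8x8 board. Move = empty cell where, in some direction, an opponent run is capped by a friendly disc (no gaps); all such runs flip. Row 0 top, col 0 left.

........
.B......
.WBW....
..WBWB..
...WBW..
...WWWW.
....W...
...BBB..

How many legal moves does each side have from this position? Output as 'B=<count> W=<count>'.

-- B to move --
(1,0): no bracket -> illegal
(1,2): no bracket -> illegal
(1,3): flips 1 -> legal
(1,4): no bracket -> illegal
(2,0): flips 1 -> legal
(2,4): flips 2 -> legal
(2,5): no bracket -> illegal
(3,0): no bracket -> illegal
(3,1): flips 2 -> legal
(3,6): no bracket -> illegal
(4,1): no bracket -> illegal
(4,2): flips 4 -> legal
(4,6): flips 3 -> legal
(4,7): no bracket -> illegal
(5,2): no bracket -> illegal
(5,7): no bracket -> illegal
(6,2): flips 1 -> legal
(6,3): flips 2 -> legal
(6,5): flips 2 -> legal
(6,6): flips 1 -> legal
(6,7): no bracket -> illegal
B mobility = 10
-- W to move --
(0,0): flips 4 -> legal
(0,1): flips 1 -> legal
(0,2): no bracket -> illegal
(1,0): no bracket -> illegal
(1,2): flips 1 -> legal
(1,3): no bracket -> illegal
(2,0): no bracket -> illegal
(2,4): no bracket -> illegal
(2,5): flips 1 -> legal
(2,6): flips 2 -> legal
(3,1): no bracket -> illegal
(3,6): flips 1 -> legal
(4,2): no bracket -> illegal
(4,6): no bracket -> illegal
(6,2): no bracket -> illegal
(6,3): no bracket -> illegal
(6,5): no bracket -> illegal
(6,6): no bracket -> illegal
(7,2): no bracket -> illegal
(7,6): no bracket -> illegal
W mobility = 6

Answer: B=10 W=6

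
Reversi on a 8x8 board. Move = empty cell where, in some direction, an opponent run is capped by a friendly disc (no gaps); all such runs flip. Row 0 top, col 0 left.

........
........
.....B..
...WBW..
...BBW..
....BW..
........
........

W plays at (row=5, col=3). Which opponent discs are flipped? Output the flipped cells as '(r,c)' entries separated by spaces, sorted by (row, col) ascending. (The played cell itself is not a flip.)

Dir NW: first cell '.' (not opp) -> no flip
Dir N: opp run (4,3) capped by W -> flip
Dir NE: opp run (4,4) capped by W -> flip
Dir W: first cell '.' (not opp) -> no flip
Dir E: opp run (5,4) capped by W -> flip
Dir SW: first cell '.' (not opp) -> no flip
Dir S: first cell '.' (not opp) -> no flip
Dir SE: first cell '.' (not opp) -> no flip

Answer: (4,3) (4,4) (5,4)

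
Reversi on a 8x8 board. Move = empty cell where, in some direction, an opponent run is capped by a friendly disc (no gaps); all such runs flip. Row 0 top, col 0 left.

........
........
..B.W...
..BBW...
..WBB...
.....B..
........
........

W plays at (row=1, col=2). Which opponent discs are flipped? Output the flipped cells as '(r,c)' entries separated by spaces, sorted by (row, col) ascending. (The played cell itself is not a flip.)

Answer: (2,2) (3,2)

Derivation:
Dir NW: first cell '.' (not opp) -> no flip
Dir N: first cell '.' (not opp) -> no flip
Dir NE: first cell '.' (not opp) -> no flip
Dir W: first cell '.' (not opp) -> no flip
Dir E: first cell '.' (not opp) -> no flip
Dir SW: first cell '.' (not opp) -> no flip
Dir S: opp run (2,2) (3,2) capped by W -> flip
Dir SE: first cell '.' (not opp) -> no flip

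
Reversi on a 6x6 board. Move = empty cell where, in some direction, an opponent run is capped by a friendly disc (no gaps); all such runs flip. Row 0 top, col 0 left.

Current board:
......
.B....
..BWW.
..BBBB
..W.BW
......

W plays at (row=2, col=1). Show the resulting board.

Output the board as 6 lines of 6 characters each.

Place W at (2,1); scan 8 dirs for brackets.
Dir NW: first cell '.' (not opp) -> no flip
Dir N: opp run (1,1), next='.' -> no flip
Dir NE: first cell '.' (not opp) -> no flip
Dir W: first cell '.' (not opp) -> no flip
Dir E: opp run (2,2) capped by W -> flip
Dir SW: first cell '.' (not opp) -> no flip
Dir S: first cell '.' (not opp) -> no flip
Dir SE: opp run (3,2), next='.' -> no flip
All flips: (2,2)

Answer: ......
.B....
.WWWW.
..BBBB
..W.BW
......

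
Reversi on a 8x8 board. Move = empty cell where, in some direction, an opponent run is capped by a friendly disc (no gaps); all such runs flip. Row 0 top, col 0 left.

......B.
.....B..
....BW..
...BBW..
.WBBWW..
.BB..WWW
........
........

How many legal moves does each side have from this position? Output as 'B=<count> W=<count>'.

Answer: B=11 W=8

Derivation:
-- B to move --
(1,4): no bracket -> illegal
(1,6): flips 1 -> legal
(2,6): flips 1 -> legal
(3,0): flips 1 -> legal
(3,1): flips 1 -> legal
(3,2): no bracket -> illegal
(3,6): flips 1 -> legal
(4,0): flips 1 -> legal
(4,6): flips 3 -> legal
(4,7): no bracket -> illegal
(5,0): no bracket -> illegal
(5,3): no bracket -> illegal
(5,4): flips 1 -> legal
(6,4): no bracket -> illegal
(6,5): flips 4 -> legal
(6,6): flips 2 -> legal
(6,7): flips 2 -> legal
B mobility = 11
-- W to move --
(0,4): no bracket -> illegal
(0,5): flips 1 -> legal
(0,7): no bracket -> illegal
(1,3): flips 1 -> legal
(1,4): flips 2 -> legal
(1,6): no bracket -> illegal
(1,7): no bracket -> illegal
(2,2): flips 1 -> legal
(2,3): flips 2 -> legal
(2,6): no bracket -> illegal
(3,1): no bracket -> illegal
(3,2): flips 2 -> legal
(4,0): no bracket -> illegal
(5,0): no bracket -> illegal
(5,3): no bracket -> illegal
(5,4): no bracket -> illegal
(6,0): no bracket -> illegal
(6,1): flips 4 -> legal
(6,2): no bracket -> illegal
(6,3): flips 1 -> legal
W mobility = 8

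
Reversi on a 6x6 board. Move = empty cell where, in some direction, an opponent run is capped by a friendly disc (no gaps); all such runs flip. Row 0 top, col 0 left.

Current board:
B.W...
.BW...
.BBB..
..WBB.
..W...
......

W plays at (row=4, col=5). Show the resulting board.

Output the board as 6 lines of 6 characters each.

Place W at (4,5); scan 8 dirs for brackets.
Dir NW: opp run (3,4) (2,3) capped by W -> flip
Dir N: first cell '.' (not opp) -> no flip
Dir NE: edge -> no flip
Dir W: first cell '.' (not opp) -> no flip
Dir E: edge -> no flip
Dir SW: first cell '.' (not opp) -> no flip
Dir S: first cell '.' (not opp) -> no flip
Dir SE: edge -> no flip
All flips: (2,3) (3,4)

Answer: B.W...
.BW...
.BBW..
..WBW.
..W..W
......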